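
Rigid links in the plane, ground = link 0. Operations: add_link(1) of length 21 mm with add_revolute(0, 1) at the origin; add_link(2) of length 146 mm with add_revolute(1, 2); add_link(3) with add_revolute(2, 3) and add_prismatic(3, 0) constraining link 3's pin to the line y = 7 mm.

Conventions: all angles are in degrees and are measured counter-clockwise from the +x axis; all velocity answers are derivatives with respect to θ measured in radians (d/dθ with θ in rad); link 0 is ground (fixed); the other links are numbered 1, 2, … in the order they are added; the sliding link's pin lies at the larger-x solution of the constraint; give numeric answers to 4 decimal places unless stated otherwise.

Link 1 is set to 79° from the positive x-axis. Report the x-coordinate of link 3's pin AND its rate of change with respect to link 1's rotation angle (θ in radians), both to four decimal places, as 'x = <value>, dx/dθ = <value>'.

geometry: r = 21 mm, L = 146 mm, e = 7 mm
crank pin P = (r cos θ, r sin θ) = (4.006989, 20.614171)
h = r sin θ − e = 20.614171 − 7 = 13.614171
x = r cos θ + √(L² − h²) = 4.006989 + 145.363869 = 149.370858
dx/dθ = −r sin θ − h·r cos θ/√(L² − h²) (θ in radians; h = 13.614171) = -20.989449

x = 149.3709, dx/dθ = -20.9894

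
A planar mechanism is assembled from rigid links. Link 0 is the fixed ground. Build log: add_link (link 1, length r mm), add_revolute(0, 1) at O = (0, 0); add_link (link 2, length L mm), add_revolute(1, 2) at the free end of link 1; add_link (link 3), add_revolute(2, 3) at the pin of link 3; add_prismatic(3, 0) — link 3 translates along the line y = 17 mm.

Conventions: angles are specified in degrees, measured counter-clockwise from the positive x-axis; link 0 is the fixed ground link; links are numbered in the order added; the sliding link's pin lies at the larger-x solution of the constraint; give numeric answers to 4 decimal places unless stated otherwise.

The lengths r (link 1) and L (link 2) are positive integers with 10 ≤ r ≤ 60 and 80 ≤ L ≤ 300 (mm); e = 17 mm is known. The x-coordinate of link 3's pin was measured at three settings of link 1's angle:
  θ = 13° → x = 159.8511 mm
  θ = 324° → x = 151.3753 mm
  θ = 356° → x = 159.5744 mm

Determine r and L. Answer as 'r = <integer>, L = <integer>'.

constraint per measurement: (x − r cos θ)² + (r sin θ − e)² = L²
subtracting the θ₁ and θ₂ equations cancels the r² and L² terms:
r = (x₁² − x₂²) / (2[(x₁cos θ₁ + e sin θ₁) − (x₂cos θ₂ + e sin θ₂)]) = 27.9999 → r = 28
L² = (x₁ − r cos θ₁)² + (r sin θ₁ − e)² = 17688.9897 → L = 133.0000 → L = 133
check at θ₃=356°: x = 159.5744 (printed 159.5744) ✓

r = 28, L = 133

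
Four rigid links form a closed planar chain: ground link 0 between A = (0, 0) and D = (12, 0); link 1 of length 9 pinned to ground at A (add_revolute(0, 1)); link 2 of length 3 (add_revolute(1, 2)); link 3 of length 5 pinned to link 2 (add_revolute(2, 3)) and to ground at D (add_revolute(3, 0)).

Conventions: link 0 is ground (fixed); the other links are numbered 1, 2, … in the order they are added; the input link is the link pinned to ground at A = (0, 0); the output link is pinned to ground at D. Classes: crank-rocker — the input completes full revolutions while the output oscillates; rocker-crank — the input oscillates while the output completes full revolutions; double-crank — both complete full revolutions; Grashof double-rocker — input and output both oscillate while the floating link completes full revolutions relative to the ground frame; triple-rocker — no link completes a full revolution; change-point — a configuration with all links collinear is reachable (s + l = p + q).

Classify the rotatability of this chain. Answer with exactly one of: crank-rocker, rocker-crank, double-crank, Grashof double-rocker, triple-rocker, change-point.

lengths: ground=12, input=9, coupler=3, output=5
sorted: s=3 (shortest), l=12 (longest), p+q=14
s + l = 15 vs p + q = 14
s + l > p + q → non-Grashof → no link fully rotates → triple-rocker

triple-rocker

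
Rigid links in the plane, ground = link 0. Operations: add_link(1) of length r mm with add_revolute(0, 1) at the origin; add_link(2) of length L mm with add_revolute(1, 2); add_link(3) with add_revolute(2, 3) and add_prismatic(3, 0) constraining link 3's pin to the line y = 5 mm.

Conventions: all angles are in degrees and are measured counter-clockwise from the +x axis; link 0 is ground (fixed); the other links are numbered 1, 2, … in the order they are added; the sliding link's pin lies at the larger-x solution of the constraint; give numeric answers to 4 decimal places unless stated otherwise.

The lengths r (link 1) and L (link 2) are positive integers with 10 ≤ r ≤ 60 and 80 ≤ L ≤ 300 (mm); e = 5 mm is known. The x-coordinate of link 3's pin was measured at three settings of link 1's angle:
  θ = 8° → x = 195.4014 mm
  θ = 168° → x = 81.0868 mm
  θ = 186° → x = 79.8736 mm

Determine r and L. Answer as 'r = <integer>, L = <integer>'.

constraint per measurement: (x − r cos θ)² + (r sin θ − e)² = L²
subtracting the θ₁ and θ₂ equations cancels the r² and L² terms:
r = (x₁² − x₂²) / (2[(x₁cos θ₁ + e sin θ₁) − (x₂cos θ₂ + e sin θ₂)]) = 58.0000 → r = 58
L² = (x₁ − r cos θ₁)² + (r sin θ₁ − e)² = 19044.0138 → L = 138.0000 → L = 138
check at θ₃=186°: x = 79.8736 (printed 79.8736) ✓

r = 58, L = 138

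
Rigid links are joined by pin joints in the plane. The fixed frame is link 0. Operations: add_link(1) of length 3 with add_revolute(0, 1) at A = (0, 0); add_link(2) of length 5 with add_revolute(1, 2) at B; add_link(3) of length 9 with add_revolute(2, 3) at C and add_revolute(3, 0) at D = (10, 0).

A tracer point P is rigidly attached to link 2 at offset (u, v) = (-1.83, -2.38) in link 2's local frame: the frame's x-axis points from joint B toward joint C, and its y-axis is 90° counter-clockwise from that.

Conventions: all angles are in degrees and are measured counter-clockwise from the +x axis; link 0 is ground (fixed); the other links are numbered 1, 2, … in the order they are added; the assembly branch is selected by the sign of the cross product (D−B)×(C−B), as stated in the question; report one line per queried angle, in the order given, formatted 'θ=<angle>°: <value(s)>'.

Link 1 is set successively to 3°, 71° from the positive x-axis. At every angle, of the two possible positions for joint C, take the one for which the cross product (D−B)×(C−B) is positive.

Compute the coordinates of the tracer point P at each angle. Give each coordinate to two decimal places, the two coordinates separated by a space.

A=(0,0), D=(10.00,0)
θ=3°: B = A + 3.00·(cos3°, sin3°) = (2.9959, 0.1570)
θ=3°: |BD| = 7.0059
θ=3°: circle(B,5.00) ∩ circle(D,9.00): a=-0.4937, h=4.9756
θ=3°:   candidates: C₊=(2.6138,5.1424) cross=34.858; C₋=(2.3908,-4.8062) cross=-34.858
θ=3°:   branch + wants cross > 0 → take C=(2.6138,5.1424) (cross=34.858)
θ=3°: ex = (C−B)/|BC| = (-0.0764,0.9971); ey = (-0.9971,-0.0764)
θ=3°: P = B + -1.83·ex + -2.38·ey = (5.5088,-1.4858)
θ=71°: B = A + 3.00·(cos71°, sin71°) = (0.9767, 2.8366)
θ=71°: |BD| = 9.4586
θ=71°: circle(B,5.00) ∩ circle(D,9.00): a=1.7691, h=4.6766
θ=71°:   candidates: C₊=(4.0668,6.7674) cross=44.234; C₋=(1.2619,-2.1553) cross=-44.234
θ=71°:   branch + wants cross > 0 → take C=(4.0668,6.7674) (cross=44.234)
θ=71°: ex = (C−B)/|BC| = (0.6180,0.7862); ey = (-0.7862,0.6180)
θ=71°: P = B + -1.83·ex + -2.38·ey = (1.7168,-0.0730)

θ=3°: 5.51 -1.49
θ=71°: 1.72 -0.07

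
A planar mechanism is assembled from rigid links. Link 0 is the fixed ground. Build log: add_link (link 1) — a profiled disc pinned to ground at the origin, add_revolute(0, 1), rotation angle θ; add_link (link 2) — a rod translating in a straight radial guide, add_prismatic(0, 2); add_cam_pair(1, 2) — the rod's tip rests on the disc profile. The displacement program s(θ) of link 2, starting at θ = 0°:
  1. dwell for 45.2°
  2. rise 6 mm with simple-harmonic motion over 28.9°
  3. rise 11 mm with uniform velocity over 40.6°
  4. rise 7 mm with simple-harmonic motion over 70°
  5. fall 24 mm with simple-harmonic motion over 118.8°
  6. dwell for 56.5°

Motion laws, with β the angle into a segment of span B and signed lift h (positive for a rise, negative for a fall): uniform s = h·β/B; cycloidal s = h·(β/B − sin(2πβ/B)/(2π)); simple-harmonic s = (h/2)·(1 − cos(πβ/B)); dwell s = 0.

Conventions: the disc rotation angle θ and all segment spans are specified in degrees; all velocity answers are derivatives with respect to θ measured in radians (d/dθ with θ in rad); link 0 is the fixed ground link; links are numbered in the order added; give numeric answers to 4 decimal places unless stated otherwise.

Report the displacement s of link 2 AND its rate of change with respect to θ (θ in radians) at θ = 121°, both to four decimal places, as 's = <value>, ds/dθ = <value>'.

seg 1 [0°–45.2°] dwell: s stays 0.0000
seg 2 [45.2°–74.1°] simple-harmonic, h=6: full span → s += 6 → s = 6.0000
seg 3 [74.1°–114.7°] uniform, h=11: full span → s += 11 → s = 17.0000
seg 4 [114.7°–184.7°] simple-harmonic, h=7: θ=121° here. β=6.3, B=70. 7/2·(1 − cos(π·0.0900)) = 0.1390 → s = 17.1390
velocity in seg [114.7°–184.7°] (simple-harmonic), θ in radians: β = 6.3° = 0.1100 rad, B = 70° = 1.2217 rad; ds/dθ = (πh/(2B)) sin(πβ/B) = (π·7/(2·1.2217)) sin(π·0.0900) = 2.510920 mm/rad

s = 17.1390, ds/dθ = 2.5109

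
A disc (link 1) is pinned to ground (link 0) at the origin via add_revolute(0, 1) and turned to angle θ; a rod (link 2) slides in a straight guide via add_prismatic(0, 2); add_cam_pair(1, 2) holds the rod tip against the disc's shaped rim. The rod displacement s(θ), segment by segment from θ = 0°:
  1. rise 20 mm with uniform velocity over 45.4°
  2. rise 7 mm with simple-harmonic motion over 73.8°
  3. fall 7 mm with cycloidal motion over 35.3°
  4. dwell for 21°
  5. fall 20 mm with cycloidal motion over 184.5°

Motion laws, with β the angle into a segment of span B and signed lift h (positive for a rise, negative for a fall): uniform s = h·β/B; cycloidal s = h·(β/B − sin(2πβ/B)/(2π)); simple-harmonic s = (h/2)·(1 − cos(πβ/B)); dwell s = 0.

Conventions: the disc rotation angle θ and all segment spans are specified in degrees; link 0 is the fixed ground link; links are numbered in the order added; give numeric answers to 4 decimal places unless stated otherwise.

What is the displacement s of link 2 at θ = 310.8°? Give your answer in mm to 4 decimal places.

segment 1 (0° to 45.4°, uniform, h = 20) is passed completely: s = 0.0000 + (20) = 20.0000
segment 2 (45.4° to 119.2°, simple-harmonic, h = 7) is passed completely: s = 20.0000 + (7) = 27.0000
segment 3 (119.2° to 154.5°, cycloidal, h = -7) is passed completely: s = 27.0000 + (-7) = 20.0000
segment 4 (154.5° to 175.5°, dwell): s unchanged at 20.0000
θ = 310.8° falls in segment 5 (175.5° to 360°, cycloidal, h = -20): β = 310.8 − 175.5 = 135.3°, B = 184.5°; Δs = -20·(0.7333 − sin(2π·0.7333)/(2π)) = -17.8323; s = 20.0000 − 17.8323 = 2.1677

2.1677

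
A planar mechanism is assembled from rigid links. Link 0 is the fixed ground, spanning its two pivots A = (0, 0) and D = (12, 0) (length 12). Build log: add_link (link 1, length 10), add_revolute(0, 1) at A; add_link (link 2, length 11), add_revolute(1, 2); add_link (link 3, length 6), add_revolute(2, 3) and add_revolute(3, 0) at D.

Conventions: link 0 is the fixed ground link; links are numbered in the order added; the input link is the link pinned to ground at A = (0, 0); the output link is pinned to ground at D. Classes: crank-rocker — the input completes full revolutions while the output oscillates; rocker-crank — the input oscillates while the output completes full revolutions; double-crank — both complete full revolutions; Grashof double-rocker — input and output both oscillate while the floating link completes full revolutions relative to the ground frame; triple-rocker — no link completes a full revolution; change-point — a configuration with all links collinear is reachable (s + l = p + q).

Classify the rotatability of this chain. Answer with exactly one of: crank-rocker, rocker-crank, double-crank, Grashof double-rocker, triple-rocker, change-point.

lengths: ground=12, input=10, coupler=11, output=6
sorted: s=6 (shortest), l=12 (longest), p+q=21
s + l = 18 vs p + q = 21
s + l < p + q (Grashof) with shortest = output link → rocker-crank

rocker-crank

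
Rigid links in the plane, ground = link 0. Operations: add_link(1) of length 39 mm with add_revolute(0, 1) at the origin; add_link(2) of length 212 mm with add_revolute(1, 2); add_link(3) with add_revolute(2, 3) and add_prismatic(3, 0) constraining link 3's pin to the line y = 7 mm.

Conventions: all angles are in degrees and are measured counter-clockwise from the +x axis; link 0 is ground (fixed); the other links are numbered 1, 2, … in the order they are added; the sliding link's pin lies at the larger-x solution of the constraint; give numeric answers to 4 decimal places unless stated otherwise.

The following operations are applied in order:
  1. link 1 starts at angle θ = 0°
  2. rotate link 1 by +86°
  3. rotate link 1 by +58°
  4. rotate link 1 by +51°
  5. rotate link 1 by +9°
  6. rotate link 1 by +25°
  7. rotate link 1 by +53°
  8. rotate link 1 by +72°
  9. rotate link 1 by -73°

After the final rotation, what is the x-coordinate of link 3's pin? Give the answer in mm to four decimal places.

geometry: r = 39 mm, L = 212 mm, e = 7 mm; θ starts at 0°
rotate link 1 by +86°: θ ← 0° +86° = 86°
rotate link 1 by +58°: θ ← 86° +58° = 144°
rotate link 1 by +51°: θ ← 144° +51° = 195°
rotate link 1 by +9°: θ ← 195° +9° = 204°
rotate link 1 by +25°: θ ← 204° +25° = 229°
rotate link 1 by +53°: θ ← 229° +53° = 282°
rotate link 1 by +72°: θ ← 282° +72° = 354°
rotate link 1 by -73°: θ ← 354° -73° = 281°
crank pin P = (r cos θ, r sin θ) = (7.441551, -38.283460)
h = r sin θ − e = -38.283460 − 7 = -45.283460
x = r cos θ + √(L² − h²) = 7.441551 + 207.107238 = 214.548789

214.5488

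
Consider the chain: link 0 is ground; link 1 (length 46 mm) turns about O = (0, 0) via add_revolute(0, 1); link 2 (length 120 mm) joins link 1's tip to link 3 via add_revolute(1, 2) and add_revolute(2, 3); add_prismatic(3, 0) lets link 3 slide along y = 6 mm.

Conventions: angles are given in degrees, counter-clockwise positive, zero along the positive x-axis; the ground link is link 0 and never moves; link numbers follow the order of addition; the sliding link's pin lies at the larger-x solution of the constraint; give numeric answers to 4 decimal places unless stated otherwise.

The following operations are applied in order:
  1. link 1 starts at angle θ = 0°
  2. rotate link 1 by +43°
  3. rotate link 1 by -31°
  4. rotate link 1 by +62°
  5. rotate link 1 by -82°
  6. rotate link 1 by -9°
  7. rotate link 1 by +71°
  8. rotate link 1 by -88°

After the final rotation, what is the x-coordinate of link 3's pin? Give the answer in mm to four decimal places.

geometry: r = 46 mm, L = 120 mm, e = 6 mm; θ starts at 0°
rotate link 1 by +43°: θ ← 0° +43° = 43°
rotate link 1 by -31°: θ ← 43° -31° = 12°
rotate link 1 by +62°: θ ← 12° +62° = 74°
rotate link 1 by -82°: θ ← 74° -82° = -8°
rotate link 1 by -9°: θ ← -8° -9° = -17°
rotate link 1 by +71°: θ ← -17° +71° = 54°
rotate link 1 by -88°: θ ← 54° -88° = -34°
crank pin P = (r cos θ, r sin θ) = (38.135728, -25.722874)
h = r sin θ − e = -25.722874 − 6 = -31.722874
x = r cos θ + √(L² − h²) = 38.135728 + 115.730978 = 153.866706

153.8667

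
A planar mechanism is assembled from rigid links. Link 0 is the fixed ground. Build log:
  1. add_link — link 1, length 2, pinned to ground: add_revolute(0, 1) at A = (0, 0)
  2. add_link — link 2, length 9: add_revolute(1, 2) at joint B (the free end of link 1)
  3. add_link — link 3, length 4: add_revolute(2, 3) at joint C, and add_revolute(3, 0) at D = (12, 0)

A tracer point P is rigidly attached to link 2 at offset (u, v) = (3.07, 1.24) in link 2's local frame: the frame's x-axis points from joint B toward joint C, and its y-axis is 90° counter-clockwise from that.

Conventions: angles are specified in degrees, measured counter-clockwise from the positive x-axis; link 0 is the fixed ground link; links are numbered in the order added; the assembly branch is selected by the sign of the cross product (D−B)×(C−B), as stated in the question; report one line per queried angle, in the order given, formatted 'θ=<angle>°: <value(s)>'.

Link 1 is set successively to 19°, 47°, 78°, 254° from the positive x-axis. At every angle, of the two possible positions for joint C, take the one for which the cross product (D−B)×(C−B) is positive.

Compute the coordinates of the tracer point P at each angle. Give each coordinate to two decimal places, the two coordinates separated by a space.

A=(0,0), D=(12.00,0)
θ=19°: B = A + 2.00·(cos19°, sin19°) = (1.8910, 0.6511)
θ=19°: |BD| = 10.1299
θ=19°: circle(B,9.00) ∩ circle(D,4.00): a=8.2733, h=3.5430
θ=19°:   candidates: C₊=(10.3749,3.6550) cross=35.890; C₋=(9.9195,-3.4163) cross=-35.890
θ=19°:   branch + wants cross > 0 → take C=(10.3749,3.6550) (cross=35.890)
θ=19°: ex = (C−B)/|BC| = (0.9427,0.3338); ey = (-0.3338,0.9427)
θ=19°: P = B + 3.07·ex + 1.24·ey = (4.3711,2.8447)
θ=47°: B = A + 2.00·(cos47°, sin47°) = (1.3640, 1.4627)
θ=47°: |BD| = 10.7361
θ=47°: circle(B,9.00) ∩ circle(D,4.00): a=8.3952, h=3.2435
θ=47°:   candidates: C₊=(10.1228,3.5322) cross=34.822; C₋=(9.2390,-2.8943) cross=-34.822
θ=47°:   branch + wants cross > 0 → take C=(10.1228,3.5322) (cross=34.822)
θ=47°: ex = (C−B)/|BC| = (0.9732,0.2299); ey = (-0.2299,0.9732)
θ=47°: P = B + 3.07·ex + 1.24·ey = (4.0666,3.3754)
θ=78°: B = A + 2.00·(cos78°, sin78°) = (0.4158, 1.9563)
θ=78°: |BD| = 11.7482
θ=78°: circle(B,9.00) ∩ circle(D,4.00): a=8.6405, h=2.5183
θ=78°:   candidates: C₊=(9.3550,3.0007) cross=29.586; C₋=(8.5163,-1.9657) cross=-29.586
θ=78°:   branch + wants cross > 0 → take C=(9.3550,3.0007) (cross=29.586)
θ=78°: ex = (C−B)/|BC| = (0.9932,0.1160); ey = (-0.1160,0.9932)
θ=78°: P = B + 3.07·ex + 1.24·ey = (3.3212,3.5442)
θ=254°: B = A + 2.00·(cos254°, sin254°) = (-0.5513, -1.9225)
θ=254°: |BD| = 12.6977
θ=254°: circle(B,9.00) ∩ circle(D,4.00): a=8.9084, h=1.2811
θ=254°:   candidates: C₊=(8.0604,0.6926) cross=16.267; C₋=(8.4483,-1.8400) cross=-16.267
θ=254°:   branch + wants cross > 0 → take C=(8.0604,0.6926) (cross=16.267)
θ=254°: ex = (C−B)/|BC| = (0.9569,0.2906); ey = (-0.2906,0.9569)
θ=254°: P = B + 3.07·ex + 1.24·ey = (2.0260,0.1560)

θ=19°: 4.37 2.84
θ=47°: 4.07 3.38
θ=78°: 3.32 3.54
θ=254°: 2.03 0.16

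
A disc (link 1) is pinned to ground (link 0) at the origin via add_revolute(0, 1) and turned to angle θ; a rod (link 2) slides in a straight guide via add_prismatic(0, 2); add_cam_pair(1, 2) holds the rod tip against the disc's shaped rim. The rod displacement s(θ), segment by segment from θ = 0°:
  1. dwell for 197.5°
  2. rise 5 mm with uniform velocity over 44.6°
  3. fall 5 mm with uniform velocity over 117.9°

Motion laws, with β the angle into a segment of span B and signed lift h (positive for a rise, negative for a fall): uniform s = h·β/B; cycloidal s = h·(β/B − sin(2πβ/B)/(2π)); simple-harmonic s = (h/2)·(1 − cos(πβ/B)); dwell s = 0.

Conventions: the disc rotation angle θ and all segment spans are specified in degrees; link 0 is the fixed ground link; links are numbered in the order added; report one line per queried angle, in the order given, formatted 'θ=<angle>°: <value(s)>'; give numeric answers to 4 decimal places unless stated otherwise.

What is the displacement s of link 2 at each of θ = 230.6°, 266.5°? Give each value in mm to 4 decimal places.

segment 1 (0° to 197.5°, dwell): s unchanged at 0.0000
θ = 230.6° falls in segment 2 (197.5° to 242.1°, uniform, h = 5): β = 230.6 − 197.5 = 33.1°, B = 44.6°; Δs = 5·33.1/44.6 = 3.7108; s = 0.0000 + 3.7108 = 3.7108
segment 2 (197.5° to 242.1°, uniform, h = 5) is passed completely: s = 0.0000 + (5) = 5.0000
θ = 266.5° falls in segment 3 (242.1° to 360°, uniform, h = -5): β = 266.5 − 242.1 = 24.4°, B = 117.9°; Δs = -5·24.4/117.9 = -1.0348; s = 5.0000 − 1.0348 = 3.9652

θ=230.6°: 3.7108
θ=266.5°: 3.9652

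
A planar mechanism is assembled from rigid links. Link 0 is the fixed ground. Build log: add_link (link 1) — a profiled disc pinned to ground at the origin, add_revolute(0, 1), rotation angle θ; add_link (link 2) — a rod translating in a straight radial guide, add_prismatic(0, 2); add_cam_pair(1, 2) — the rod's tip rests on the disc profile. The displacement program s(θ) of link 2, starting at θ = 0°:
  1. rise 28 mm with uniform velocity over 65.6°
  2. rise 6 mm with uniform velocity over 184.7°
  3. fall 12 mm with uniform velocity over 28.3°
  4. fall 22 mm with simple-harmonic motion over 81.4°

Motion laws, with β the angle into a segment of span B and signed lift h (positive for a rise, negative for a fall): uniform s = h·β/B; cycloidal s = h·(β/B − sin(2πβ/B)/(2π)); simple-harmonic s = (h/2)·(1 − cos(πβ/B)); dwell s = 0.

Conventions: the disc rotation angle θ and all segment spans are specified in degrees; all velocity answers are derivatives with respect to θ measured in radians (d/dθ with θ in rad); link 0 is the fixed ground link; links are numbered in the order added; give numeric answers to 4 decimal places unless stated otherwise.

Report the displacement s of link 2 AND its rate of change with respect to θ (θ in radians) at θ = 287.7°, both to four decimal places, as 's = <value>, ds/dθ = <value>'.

seg 1 [0°–65.6°] uniform, h=28: full span → s += 28 → s = 28.0000
seg 2 [65.6°–250.3°] uniform, h=6: full span → s += 6 → s = 34.0000
seg 3 [250.3°–278.6°] uniform, h=-12: full span → s += -12 → s = 22.0000
seg 4 [278.6°–360°] simple-harmonic, h=-22: θ=287.7° here. β=9.1, B=81.4. -22/2·(1 − cos(π·0.1118)) = -0.6715 → s = 21.3285
velocity in seg [278.6°–360°] (simple-harmonic), θ in radians: β = 9.1° = 0.1588 rad, B = 81.4° = 1.4207 rad; ds/dθ = (πh/(2B)) sin(πβ/B) = (π·(-22)/(2·1.4207)) sin(π·0.1118) = -8.368399 mm/rad

s = 21.3285, ds/dθ = -8.3684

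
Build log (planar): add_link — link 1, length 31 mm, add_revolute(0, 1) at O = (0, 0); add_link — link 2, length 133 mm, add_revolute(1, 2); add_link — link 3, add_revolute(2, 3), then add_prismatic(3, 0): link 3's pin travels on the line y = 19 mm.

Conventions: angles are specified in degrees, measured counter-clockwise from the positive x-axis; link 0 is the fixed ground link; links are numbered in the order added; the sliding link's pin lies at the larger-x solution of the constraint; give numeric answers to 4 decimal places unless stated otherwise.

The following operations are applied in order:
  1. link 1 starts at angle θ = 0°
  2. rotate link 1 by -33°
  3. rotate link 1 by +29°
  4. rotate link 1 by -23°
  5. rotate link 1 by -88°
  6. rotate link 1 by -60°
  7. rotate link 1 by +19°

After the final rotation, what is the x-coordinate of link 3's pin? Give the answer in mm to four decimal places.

geometry: r = 31 mm, L = 133 mm, e = 19 mm; θ starts at 0°
rotate link 1 by -33°: θ ← 0° -33° = -33°
rotate link 1 by +29°: θ ← -33° +29° = -4°
rotate link 1 by -23°: θ ← -4° -23° = -27°
rotate link 1 by -88°: θ ← -27° -88° = -115°
rotate link 1 by -60°: θ ← -115° -60° = -175°
rotate link 1 by +19°: θ ← -175° +19° = -156°
crank pin P = (r cos θ, r sin θ) = (-28.319909, -12.608836)
h = r sin θ − e = -12.608836 − 19 = -31.608836
x = r cos θ + √(L² − h²) = -28.319909 + 129.189324 = 100.869415

100.8694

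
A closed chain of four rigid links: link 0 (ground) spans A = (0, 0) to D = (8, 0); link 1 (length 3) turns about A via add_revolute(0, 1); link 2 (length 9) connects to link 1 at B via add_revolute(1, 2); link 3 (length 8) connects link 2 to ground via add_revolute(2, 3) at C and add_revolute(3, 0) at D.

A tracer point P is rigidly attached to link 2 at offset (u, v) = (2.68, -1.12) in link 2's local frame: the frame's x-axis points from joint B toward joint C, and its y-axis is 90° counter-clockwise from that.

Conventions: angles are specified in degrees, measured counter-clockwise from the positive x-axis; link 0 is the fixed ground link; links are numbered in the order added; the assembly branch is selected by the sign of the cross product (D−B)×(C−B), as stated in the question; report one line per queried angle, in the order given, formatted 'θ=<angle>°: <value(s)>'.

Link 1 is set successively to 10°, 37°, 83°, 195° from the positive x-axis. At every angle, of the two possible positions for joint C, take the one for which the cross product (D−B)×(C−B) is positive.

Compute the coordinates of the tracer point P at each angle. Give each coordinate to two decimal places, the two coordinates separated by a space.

A=(0,0), D=(8.00,0)
θ=10°: B = A + 3.00·(cos10°, sin10°) = (2.9544, 0.5209)
θ=10°: |BD| = 5.0724
θ=10°: circle(B,9.00) ∩ circle(D,8.00): a=4.2119, h=7.9536
θ=10°:   candidates: C₊=(7.9609,7.9999) cross=40.344; C₋=(6.3272,-7.8232) cross=-40.344
θ=10°:   branch + wants cross > 0 → take C=(7.9609,7.9999) (cross=40.344)
θ=10°: ex = (C−B)/|BC| = (0.5563,0.8310); ey = (-0.8310,0.5563)
θ=10°: P = B + 2.68·ex + -1.12·ey = (5.3760,2.1250)
θ=37°: B = A + 3.00·(cos37°, sin37°) = (2.3959, 1.8054)
θ=37°: |BD| = 5.8877
θ=37°: circle(B,9.00) ∩ circle(D,8.00): a=4.3875, h=7.8581
θ=37°:   candidates: C₊=(8.9817,7.9395) cross=46.266; C₋=(4.1624,-7.0195) cross=-46.266
θ=37°:   branch + wants cross > 0 → take C=(8.9817,7.9395) (cross=46.266)
θ=37°: ex = (C−B)/|BC| = (0.7318,0.6816); ey = (-0.6816,0.7318)
θ=37°: P = B + 2.68·ex + -1.12·ey = (5.1204,2.8125)
θ=83°: B = A + 3.00·(cos83°, sin83°) = (0.3656, 2.9776)
θ=83°: |BD| = 8.1945
θ=83°: circle(B,9.00) ∩ circle(D,8.00): a=5.1345, h=7.3916
θ=83°:   candidates: C₊=(7.8351,7.9983) cross=60.571; C₋=(2.4633,-5.7745) cross=-60.571
θ=83°:   branch + wants cross > 0 → take C=(7.8351,7.9983) (cross=60.571)
θ=83°: ex = (C−B)/|BC| = (0.8299,0.5579); ey = (-0.5579,0.8299)
θ=83°: P = B + 2.68·ex + -1.12·ey = (3.2146,3.5431)
θ=195°: B = A + 3.00·(cos195°, sin195°) = (-2.8978, -0.7765)
θ=195°: |BD| = 10.9254
θ=195°: circle(B,9.00) ∩ circle(D,8.00): a=6.2407, h=6.4849
θ=195°:   candidates: C₊=(2.8663,6.1355) cross=70.850; C₋=(3.7880,-6.8014) cross=-70.850
θ=195°:   branch + wants cross > 0 → take C=(2.8663,6.1355) (cross=70.850)
θ=195°: ex = (C−B)/|BC| = (0.6405,0.7680); ey = (-0.7680,0.6405)
θ=195°: P = B + 2.68·ex + -1.12·ey = (-0.3212,0.5645)

θ=10°: 5.38 2.12
θ=37°: 5.12 2.81
θ=83°: 3.21 3.54
θ=195°: -0.32 0.56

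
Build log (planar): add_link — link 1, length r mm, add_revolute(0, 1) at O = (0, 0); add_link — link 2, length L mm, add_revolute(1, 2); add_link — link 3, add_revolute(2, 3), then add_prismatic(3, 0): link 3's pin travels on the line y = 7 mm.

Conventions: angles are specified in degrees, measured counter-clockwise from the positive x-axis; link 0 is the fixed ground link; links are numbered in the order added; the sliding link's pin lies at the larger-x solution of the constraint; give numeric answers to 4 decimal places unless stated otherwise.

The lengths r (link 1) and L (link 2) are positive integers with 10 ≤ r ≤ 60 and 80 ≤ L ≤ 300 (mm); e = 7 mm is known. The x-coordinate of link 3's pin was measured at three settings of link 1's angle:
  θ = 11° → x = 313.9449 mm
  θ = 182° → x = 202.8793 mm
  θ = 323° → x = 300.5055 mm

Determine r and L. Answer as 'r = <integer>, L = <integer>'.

constraint per measurement: (x − r cos θ)² + (r sin θ − e)² = L²
subtracting the θ₁ and θ₂ equations cancels the r² and L² terms:
r = (x₁² − x₂²) / (2[(x₁cos θ₁ + e sin θ₁) − (x₂cos θ₂ + e sin θ₂)]) = 56.0000 → r = 56
L² = (x₁ − r cos θ₁)² + (r sin θ₁ − e)² = 67080.9990 → L = 259.0000 → L = 259
check at θ₃=323°: x = 300.5055 (printed 300.5055) ✓

r = 56, L = 259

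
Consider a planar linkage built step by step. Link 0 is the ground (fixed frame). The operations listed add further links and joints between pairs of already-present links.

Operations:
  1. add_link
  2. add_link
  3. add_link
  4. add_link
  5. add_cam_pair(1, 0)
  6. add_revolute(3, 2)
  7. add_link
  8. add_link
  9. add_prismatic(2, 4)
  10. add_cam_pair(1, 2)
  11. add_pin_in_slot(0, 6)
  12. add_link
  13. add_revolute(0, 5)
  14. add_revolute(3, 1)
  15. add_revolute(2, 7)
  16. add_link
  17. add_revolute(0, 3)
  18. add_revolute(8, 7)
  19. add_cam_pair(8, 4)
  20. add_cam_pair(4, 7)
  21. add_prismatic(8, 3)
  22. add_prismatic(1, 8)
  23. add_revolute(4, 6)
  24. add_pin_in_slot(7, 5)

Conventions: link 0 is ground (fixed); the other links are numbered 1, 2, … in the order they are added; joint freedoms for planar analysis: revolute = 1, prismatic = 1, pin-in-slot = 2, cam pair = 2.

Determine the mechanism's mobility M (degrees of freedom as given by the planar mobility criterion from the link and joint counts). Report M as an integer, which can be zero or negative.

(L,J1,J2)=(1,0,0); link0 fixed
link1: (2,0,0)
link2: (3,0,0)
link3: (4,0,0)
link4: (5,0,0)
C 1-0 [J2]: (5,0,1)
R 3-2 [J1]: (5,1,1)
link5: (6,1,1)
link6: (7,1,1)
P 2-4 [J1]: (7,2,1)
C 1-2 [J2]: (7,2,2)
PS 0-6 [J2]: (7,2,3)
link7: (8,2,3)
R 0-5 [J1]: (8,3,3)
R 3-1 [J1]: (8,4,3)
R 2-7 [J1]: (8,5,3)
link8: (9,5,3)
R 0-3 [J1]: (9,6,3)
R 8-7 [J1]: (9,7,3)
C 8-4 [J2]: (9,7,4)
C 4-7 [J2]: (9,7,5)
P 8-3 [J1]: (9,8,5)
P 1-8 [J1]: (9,9,5)
R 4-6 [J1]: (9,10,5)
PS 7-5 [J2]: (9,10,6)
Grübler: 3·8 − 2·10 − 6 = -2

M = -2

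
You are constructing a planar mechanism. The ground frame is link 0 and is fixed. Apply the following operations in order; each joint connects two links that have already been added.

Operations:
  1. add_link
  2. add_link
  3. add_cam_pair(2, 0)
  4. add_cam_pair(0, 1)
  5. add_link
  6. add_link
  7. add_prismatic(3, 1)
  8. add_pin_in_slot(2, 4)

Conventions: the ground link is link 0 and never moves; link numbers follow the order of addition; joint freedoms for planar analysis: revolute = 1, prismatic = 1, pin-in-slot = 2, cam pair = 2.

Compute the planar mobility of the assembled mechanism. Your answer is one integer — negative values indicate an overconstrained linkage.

link 0 = ground. State L|J1|J2 = 1|0|0
+link1  2|0|0
+link2  3|0|0
C(2,0) f=2→J2  3|0|1
C(0,1) f=2→J2  3|0|2
+link3  4|0|2
+link4  5|0|2
P(3,1) f=1→J1  5|1|2
PS(2,4) f=2→J2  5|1|3
M = 3(5−1)−2·1−3 = 12−2−3 = 7

M = 7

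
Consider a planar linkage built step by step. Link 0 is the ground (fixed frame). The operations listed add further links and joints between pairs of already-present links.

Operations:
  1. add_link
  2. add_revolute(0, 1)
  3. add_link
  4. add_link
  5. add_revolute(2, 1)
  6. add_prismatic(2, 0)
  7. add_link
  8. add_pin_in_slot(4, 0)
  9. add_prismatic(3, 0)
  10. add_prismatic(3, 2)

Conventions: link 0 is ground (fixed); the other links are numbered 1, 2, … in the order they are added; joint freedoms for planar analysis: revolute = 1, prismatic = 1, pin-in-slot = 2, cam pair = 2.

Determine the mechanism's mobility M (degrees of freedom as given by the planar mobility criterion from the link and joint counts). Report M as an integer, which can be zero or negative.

(L,J1,J2)=(1,0,0); link0 fixed
link1: (2,0,0)
R 0-1 [J1]: (2,1,0)
link2: (3,1,0)
link3: (4,1,0)
R 2-1 [J1]: (4,2,0)
P 2-0 [J1]: (4,3,0)
link4: (5,3,0)
PS 4-0 [J2]: (5,3,1)
P 3-0 [J1]: (5,4,1)
P 3-2 [J1]: (5,5,1)
Grübler: 3·4 − 2·5 − 1 = 1

M = 1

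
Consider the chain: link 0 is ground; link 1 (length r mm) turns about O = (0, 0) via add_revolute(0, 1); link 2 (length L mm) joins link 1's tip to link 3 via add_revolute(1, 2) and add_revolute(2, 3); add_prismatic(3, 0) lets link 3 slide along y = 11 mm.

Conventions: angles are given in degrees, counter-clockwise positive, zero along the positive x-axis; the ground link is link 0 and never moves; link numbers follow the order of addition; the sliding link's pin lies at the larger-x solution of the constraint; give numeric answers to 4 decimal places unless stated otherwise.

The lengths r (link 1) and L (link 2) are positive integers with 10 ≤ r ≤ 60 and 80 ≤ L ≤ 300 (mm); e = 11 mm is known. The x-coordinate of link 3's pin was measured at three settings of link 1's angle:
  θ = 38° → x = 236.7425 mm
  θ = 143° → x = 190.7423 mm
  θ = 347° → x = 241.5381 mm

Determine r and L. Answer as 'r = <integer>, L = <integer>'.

constraint per measurement: (x − r cos θ)² + (r sin θ − e)² = L²
subtracting the θ₁ and θ₂ equations cancels the r² and L² terms:
r = (x₁² − x₂²) / (2[(x₁cos θ₁ + e sin θ₁) − (x₂cos θ₂ + e sin θ₂)]) = 29.0000 → r = 29
L² = (x₁ − r cos θ₁)² + (r sin θ₁ − e)² = 45795.9924 → L = 214.0000 → L = 214
check at θ₃=347°: x = 241.5381 (printed 241.5381) ✓

r = 29, L = 214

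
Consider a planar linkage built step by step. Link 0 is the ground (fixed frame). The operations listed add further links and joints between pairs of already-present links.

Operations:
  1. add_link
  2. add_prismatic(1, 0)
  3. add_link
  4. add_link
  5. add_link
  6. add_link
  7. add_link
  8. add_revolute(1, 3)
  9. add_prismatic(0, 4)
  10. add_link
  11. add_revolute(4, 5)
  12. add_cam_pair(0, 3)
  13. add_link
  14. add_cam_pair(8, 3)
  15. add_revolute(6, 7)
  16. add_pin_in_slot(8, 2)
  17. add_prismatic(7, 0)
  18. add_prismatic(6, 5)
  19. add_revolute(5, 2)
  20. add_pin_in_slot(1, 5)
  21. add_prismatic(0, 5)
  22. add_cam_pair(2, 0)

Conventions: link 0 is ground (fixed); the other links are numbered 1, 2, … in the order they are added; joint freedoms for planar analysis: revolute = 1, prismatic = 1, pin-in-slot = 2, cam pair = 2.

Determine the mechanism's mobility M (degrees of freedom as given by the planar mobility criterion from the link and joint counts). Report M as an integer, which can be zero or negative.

ground; <1,0,0>
#1 <2,0,0>
P:1↔0 J1 <2,1,0>
#2 <3,1,0>
#3 <4,1,0>
#4 <5,1,0>
#5 <6,1,0>
#6 <7,1,0>
R:1↔3 J1 <7,2,0>
P:0↔4 J1 <7,3,0>
#7 <8,3,0>
R:4↔5 J1 <8,4,0>
C:0↔3 J2 <8,4,1>
#8 <9,4,1>
C:8↔3 J2 <9,4,2>
R:6↔7 J1 <9,5,2>
PS:8↔2 J2 <9,5,3>
P:7↔0 J1 <9,6,3>
P:6↔5 J1 <9,7,3>
R:5↔2 J1 <9,8,3>
PS:1↔5 J2 <9,8,4>
P:0↔5 J1 <9,9,4>
C:2↔0 J2 <9,9,5>
3×8 − 2×9 − 1×5 = 1

M = 1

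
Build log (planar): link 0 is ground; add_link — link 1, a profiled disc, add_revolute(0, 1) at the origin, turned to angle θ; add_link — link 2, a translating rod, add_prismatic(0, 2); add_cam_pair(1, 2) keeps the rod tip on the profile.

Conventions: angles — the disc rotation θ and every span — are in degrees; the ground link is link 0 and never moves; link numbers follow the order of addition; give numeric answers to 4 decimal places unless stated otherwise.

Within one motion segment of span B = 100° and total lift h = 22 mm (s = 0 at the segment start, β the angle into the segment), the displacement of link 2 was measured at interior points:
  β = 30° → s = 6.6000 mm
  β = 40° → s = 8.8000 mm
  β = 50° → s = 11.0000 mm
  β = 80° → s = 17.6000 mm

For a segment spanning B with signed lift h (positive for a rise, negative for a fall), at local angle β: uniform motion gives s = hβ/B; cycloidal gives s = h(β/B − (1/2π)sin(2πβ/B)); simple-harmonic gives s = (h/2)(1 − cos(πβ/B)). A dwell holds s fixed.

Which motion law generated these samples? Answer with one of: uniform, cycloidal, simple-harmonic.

candidates at β/B = r: uniform s = h·r (linear in β); cycloidal s = h·(r − sin(2πr)/(2π)); simple-harmonic s = (h/2)(1 − cos(πr))
β=30°: printed 6.6000 | uniform 6.6000, cycloidal 3.2700, simple-harmonic 4.5344
β=40°: printed 8.8000 | uniform 8.8000, cycloidal 6.7419, simple-harmonic 7.6008
β=50°: printed 11.0000 | uniform 11.0000, cycloidal 11.0000, simple-harmonic 11.0000
β=80°: printed 17.6000 | uniform 17.6000, cycloidal 20.9300, simple-harmonic 19.8992
only one law matches every sample → uniform

uniform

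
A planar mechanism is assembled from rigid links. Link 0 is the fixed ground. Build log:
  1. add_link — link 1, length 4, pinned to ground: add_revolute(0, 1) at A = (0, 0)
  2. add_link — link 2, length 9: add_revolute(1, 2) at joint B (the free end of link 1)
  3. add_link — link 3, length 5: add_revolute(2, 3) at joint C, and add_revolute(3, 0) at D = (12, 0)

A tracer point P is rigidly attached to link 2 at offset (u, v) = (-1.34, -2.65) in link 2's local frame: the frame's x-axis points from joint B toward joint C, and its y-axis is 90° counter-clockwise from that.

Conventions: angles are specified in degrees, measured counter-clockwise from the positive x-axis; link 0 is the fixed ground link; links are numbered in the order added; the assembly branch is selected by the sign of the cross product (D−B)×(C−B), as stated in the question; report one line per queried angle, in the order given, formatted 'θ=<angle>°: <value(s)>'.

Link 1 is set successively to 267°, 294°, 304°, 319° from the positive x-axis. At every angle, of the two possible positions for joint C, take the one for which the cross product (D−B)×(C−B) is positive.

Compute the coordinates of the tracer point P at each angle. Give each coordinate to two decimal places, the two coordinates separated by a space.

A=(0,0), D=(12.00,0)
θ=267°: B = A + 4.00·(cos267°, sin267°) = (-0.2093, -3.9945)
θ=267°: |BD| = 12.8462
θ=267°: circle(B,9.00) ∩ circle(D,5.00): a=8.6027, h=2.6445
θ=267°:   candidates: C₊=(7.1446,1.1939) cross=33.971; C₋=(8.7892,-3.8329) cross=-33.971
θ=267°:   branch + wants cross > 0 → take C=(7.1446,1.1939) (cross=33.971)
θ=267°: ex = (C−B)/|BC| = (0.8171,0.5765); ey = (-0.5765,0.8171)
θ=267°: P = B + -1.34·ex + -2.65·ey = (0.2234,-6.9323)
θ=294°: B = A + 4.00·(cos294°, sin294°) = (1.6269, -3.6542)
θ=294°: |BD| = 10.9979
θ=294°: circle(B,9.00) ∩ circle(D,5.00): a=8.0449, h=4.0348
θ=294°:   candidates: C₊=(7.8742,2.8244) cross=44.375; C₋=(10.5554,-4.7868) cross=-44.375
θ=294°:   branch + wants cross > 0 → take C=(7.8742,2.8244) (cross=44.375)
θ=294°: ex = (C−B)/|BC| = (0.6941,0.7198); ey = (-0.7198,0.6941)
θ=294°: P = B + -1.34·ex + -2.65·ey = (2.6044,-6.4582)
θ=304°: B = A + 4.00·(cos304°, sin304°) = (2.2368, -3.3162)
θ=304°: |BD| = 10.3110
θ=304°: circle(B,9.00) ∩ circle(D,5.00): a=7.8711, h=4.3642
θ=304°:   candidates: C₊=(8.2861,3.3476) cross=45.000; C₋=(11.0932,-4.9171) cross=-45.000
θ=304°:   branch + wants cross > 0 → take C=(8.2861,3.3476) (cross=45.000)
θ=304°: ex = (C−B)/|BC| = (0.6721,0.7404); ey = (-0.7404,0.6721)
θ=304°: P = B + -1.34·ex + -2.65·ey = (3.2982,-6.0895)
θ=319°: B = A + 4.00·(cos319°, sin319°) = (3.0188, -2.6242)
θ=319°: |BD| = 9.3567
θ=319°: circle(B,9.00) ∩ circle(D,5.00): a=7.6709, h=4.7072
θ=319°:   candidates: C₊=(9.0616,4.0455) cross=44.044; C₋=(11.7020,-4.9911) cross=-44.044
θ=319°:   branch + wants cross > 0 → take C=(9.0616,4.0455) (cross=44.044)
θ=319°: ex = (C−B)/|BC| = (0.6714,0.7411); ey = (-0.7411,0.6714)
θ=319°: P = B + -1.34·ex + -2.65·ey = (4.0830,-5.3965)

θ=267°: 0.22 -6.93
θ=294°: 2.60 -6.46
θ=304°: 3.30 -6.09
θ=319°: 4.08 -5.40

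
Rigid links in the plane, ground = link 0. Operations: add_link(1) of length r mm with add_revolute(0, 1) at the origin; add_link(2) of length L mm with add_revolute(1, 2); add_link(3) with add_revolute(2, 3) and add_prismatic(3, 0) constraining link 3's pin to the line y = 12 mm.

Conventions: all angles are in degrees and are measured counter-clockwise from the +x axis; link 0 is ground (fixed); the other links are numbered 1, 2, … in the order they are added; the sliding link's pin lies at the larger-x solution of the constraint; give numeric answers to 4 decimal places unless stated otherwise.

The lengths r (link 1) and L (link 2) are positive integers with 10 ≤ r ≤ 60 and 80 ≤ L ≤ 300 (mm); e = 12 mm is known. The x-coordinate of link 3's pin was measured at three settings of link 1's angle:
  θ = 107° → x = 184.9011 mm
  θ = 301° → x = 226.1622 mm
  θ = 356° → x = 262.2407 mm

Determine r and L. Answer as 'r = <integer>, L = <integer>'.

constraint per measurement: (x − r cos θ)² + (r sin θ − e)² = L²
subtracting the θ₁ and θ₂ equations cancels the r² and L² terms:
r = (x₁² − x₂²) / (2[(x₁cos θ₁ + e sin θ₁) − (x₂cos θ₂ + e sin θ₂)]) = 56.9999 → r = 57
L² = (x₁ − r cos θ₁)² + (r sin θ₁ − e)² = 42436.0148 → L = 206.0000 → L = 206
check at θ₃=356°: x = 262.2407 (printed 262.2407) ✓

r = 57, L = 206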